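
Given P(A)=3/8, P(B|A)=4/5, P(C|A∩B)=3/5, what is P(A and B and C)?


P(A∩B∩C) = P(A) * P(B|A) * P(C|A∩B)
= 3/8 * 4/5 * 3/5
= 3/10 * 3/5 = 9/50

9/50


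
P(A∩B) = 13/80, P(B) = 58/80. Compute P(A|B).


P(A|B) = P(A∩B)/P(B) = (13/80)/(58/80) = 13/58

13/58


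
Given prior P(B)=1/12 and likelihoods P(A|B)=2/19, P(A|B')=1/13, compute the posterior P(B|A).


P(A) = P(A|B)P(B) + P(A|B')P(B') = 2/19*1/12 + 1/13*11/12 = 235/2964
P(B|A) = P(A|B)P(B)/P(A) = (1/114)/(235/2964) = 26/235

26/235


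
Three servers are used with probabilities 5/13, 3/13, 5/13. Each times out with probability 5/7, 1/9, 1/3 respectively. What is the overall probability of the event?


P(A) = P(A|B1)P(B1) + P(A|B2)P(B2) + P(A|B3)P(B3)
= 5/7*5/13 + 1/9*3/13 + 1/3*5/13
= 25/91 + 1/39 + 5/39 = 3/7

3/7


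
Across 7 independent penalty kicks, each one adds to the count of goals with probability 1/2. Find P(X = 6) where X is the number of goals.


P(X=6) = C(7,6) * p^6 * (1-p)^1
= 7 * 1/64 * 1/2
= 7/128

7/128


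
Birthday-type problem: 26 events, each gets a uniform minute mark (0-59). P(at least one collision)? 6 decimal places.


P(all different) = prod((60-i)/60 for i=0..25) = 0.001652
P(at least one match) = 1 - 0.001652 = 0.998348

0.998348


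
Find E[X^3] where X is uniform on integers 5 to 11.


E[X^3] = (1/7) * sum(x^3 for x=5..11)
= 4256/7 = 608

608


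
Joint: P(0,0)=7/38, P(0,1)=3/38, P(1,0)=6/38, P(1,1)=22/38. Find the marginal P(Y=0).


P(Y=0) = P(0,0)+P(1,0) = 7/38 + 6/38 = 13/38

13/38


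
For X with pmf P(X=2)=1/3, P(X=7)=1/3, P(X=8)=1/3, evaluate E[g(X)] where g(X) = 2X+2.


E[2X+2] = sum(g(x)*P(x))
= 6*1/3 + 16*1/3 + 18*1/3
= 40/3

40/3


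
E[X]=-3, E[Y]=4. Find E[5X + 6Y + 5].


E[5X + 6Y + 5] = 5*E[X] + 6*E[Y] + 5
= (5)*(-3) + (6)*(4) + (5)
= -15 + 24 + 5 = 14

14


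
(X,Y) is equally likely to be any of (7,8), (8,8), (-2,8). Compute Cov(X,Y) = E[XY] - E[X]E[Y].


E[X]=13/3, E[Y]=8, E[XY]=104/3
Cov(X,Y) = E[XY] - E[X]E[Y] = 104/3 - 13/3*8 = 0

0


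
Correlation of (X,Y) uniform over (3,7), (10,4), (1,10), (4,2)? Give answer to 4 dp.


Cov(X,Y) = -6.1250, Var(X) = 11.2500, Var(Y) = 9.1875
rho = Cov/(sqrt(VarX)*sqrt(VarY)) = -0.6025

-0.6025


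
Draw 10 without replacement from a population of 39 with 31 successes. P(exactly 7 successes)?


P(X=7) = C(31,7)*C(8,3) / C(39,10)
= 2629575*56 / 635745396
= 147256200/635745396 = 30450/131461

30450/131461


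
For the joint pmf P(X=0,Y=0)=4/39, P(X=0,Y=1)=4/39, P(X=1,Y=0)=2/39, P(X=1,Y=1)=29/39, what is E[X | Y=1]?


P(Y=1) = 33/39
E[X|Y=1] = (0*4 + 1*29)/33 = 29/33

29/33


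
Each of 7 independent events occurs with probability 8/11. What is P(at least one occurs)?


P(at least one) = 1 - P(none)
P(none) = (1 - 8/11)^7 = (3/11)^7 = 2187/19487171
P(at least one) = 1 - 2187/19487171 = 19484984/19487171

19484984/19487171


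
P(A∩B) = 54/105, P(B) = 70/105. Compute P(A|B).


P(A|B) = P(A∩B)/P(B) = (54/105)/(70/105) = 54/70 = 27/35

27/35


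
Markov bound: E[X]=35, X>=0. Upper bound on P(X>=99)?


Markov: P(X >= a) <= E[X]/a
P(X >= 99) <= 35/99

35/99


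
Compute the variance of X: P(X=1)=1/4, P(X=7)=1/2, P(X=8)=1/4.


E[X] = 23/4, E[X^2] = 163/4
Var(X) = E[X^2] - (E[X])^2 = 163/4 - (23/4)^2 = 123/16

123/16


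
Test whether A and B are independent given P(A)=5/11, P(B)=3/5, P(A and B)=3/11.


P(A)*P(B) = 5/11*3/5 = 3/11
P(A∩B) = 3/11, which equals P(A)P(B), so independent

Yes, A and B are independent


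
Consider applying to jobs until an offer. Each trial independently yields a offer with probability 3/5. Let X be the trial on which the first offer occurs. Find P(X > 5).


P(X > 5) = P(first 5 trials all fail) = (1-p)^5 = (2/5)^5 = 32/3125

32/3125


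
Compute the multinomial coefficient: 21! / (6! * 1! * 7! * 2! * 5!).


21! = 51090942171709440000
Denominator: 6!=720 * 1!=1 * 7!=5040 * 2!=2 * 5!=120
Coefficient = 51090942171709440000 / 870912000 = 58663725120

58663725120


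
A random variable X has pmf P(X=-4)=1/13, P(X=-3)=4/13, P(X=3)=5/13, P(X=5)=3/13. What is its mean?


E[X] = sum(x * P(x))
= -4*1/13 - 3*4/13 + 3*5/13 + 5*3/13
= 14/13

14/13


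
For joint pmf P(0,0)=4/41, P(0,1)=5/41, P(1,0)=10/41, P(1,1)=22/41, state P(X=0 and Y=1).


Read from table: P(X=0, Y=1) = 5/41

5/41


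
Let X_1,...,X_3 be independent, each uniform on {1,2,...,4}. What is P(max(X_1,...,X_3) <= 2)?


P(max <= 2) = P(all X_i <= 2) = (P(X_1 <= 2))^3
= (2/4)^3 = (1/2)^3 = 1/8

1/8


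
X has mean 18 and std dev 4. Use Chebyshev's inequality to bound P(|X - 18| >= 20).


k = 20/4 = 5
Chebyshev: P(|X-mu| >= k*sigma) <= 1/k^2 = 1/5^2 = 1/25

1/25


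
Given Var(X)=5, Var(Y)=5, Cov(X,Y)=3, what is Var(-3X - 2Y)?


Var(-3X - 2Y) = (-3)^2*Var(X) + (-2)^2*Var(Y) + 2*(-3)*(-2)*Cov(X,Y)
= 9*5 + 4*5 + 12*3
= 45 + 20 + 36 = 101

101


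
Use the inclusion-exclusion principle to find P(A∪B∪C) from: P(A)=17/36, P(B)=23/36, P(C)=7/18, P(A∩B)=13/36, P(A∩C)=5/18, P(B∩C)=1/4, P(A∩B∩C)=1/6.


P(A∪B∪C) = P(A)+P(B)+P(C) - P(AB)-P(AC)-P(BC) + P(ABC)
= 17/36+23/36+7/18 - 13/36-5/18-1/4 + 1/6
= 7/9

7/9


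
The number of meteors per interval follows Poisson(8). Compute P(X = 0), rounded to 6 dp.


P(X=0) = e^(-8) * 8^0 / 0!
≈ 0.0003354626279 * 1 / 1
≈ 0.000335

0.000335


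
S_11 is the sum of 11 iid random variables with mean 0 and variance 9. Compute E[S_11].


E[S_n] = n*E[X_1] = 11*0 = 0

0


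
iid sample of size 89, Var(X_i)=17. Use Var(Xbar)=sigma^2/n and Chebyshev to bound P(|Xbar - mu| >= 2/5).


Var(Xbar) = Var(X)/n = 17/89
Chebyshev: P(|Xbar-mu| >= 2/5) <= Var(Xbar)/(2/5)^2 = (17/89)/(4/25) = 425/356
Bound exceeds 1, so trivial bound: 1

1


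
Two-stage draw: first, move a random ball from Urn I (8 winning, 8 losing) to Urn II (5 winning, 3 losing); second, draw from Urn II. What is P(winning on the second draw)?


P(transfer winning) = 8/16 = 1/2; P(transfer losing) = 1/2
If winning transferred: Urn II has 6 winning of 9, so P(winning|winning moved) = 2/3
If losing transferred: Urn II has 5 winning of 9, so P(winning|losing moved) = 5/9
By total probability: P(winning) = 1/2*2/3 + 1/2*5/9 = 11/18

11/18


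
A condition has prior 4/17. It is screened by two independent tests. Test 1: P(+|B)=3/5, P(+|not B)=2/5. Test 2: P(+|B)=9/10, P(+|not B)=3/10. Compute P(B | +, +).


After test 1: P(+) = 3/5*4/17 + 2/5*13/17 = 38/85
P(B|+) = (12/85)/(38/85) = 6/19
After test 2 (use post1 as new prior): P(+) = 9/10*6/19 + 3/10*13/19 = 93/190
P(B|+,+) = (27/95)/(93/190) = 18/31

18/31


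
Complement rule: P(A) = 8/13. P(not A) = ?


P(A') = 1 - P(A) = 1 - 8/13 = 5/13

5/13


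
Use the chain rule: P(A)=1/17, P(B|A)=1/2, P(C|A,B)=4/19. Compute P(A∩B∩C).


P(A∩B∩C) = P(A) * P(B|A) * P(C|A∩B)
= 1/17 * 1/2 * 4/19
= 1/34 * 4/19 = 2/323

2/323


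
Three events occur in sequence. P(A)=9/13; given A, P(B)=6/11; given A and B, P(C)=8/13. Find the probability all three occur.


P(A∩B∩C) = P(A) * P(B|A) * P(C|A∩B)
= 9/13 * 6/11 * 8/13
= 54/143 * 8/13 = 432/1859

432/1859


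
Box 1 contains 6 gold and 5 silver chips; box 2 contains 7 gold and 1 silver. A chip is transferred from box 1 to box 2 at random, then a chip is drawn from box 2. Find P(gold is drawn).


P(transfer gold) = 6/11; P(transfer silver) = 5/11
If gold transferred: Urn II has 8 gold of 9, so P(gold|gold moved) = 8/9
If silver transferred: Urn II has 7 gold of 9, so P(gold|silver moved) = 7/9
By total probability: P(gold) = 6/11*8/9 + 5/11*7/9 = 83/99

83/99


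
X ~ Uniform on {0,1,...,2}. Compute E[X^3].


E[X^3] = (1/3) * sum(x^3 for x=0..2)
= 9/3 = 3

3


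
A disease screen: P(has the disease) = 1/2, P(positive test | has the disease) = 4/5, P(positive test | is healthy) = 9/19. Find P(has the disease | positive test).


P(A) = P(A|B)P(B) + P(A|B')P(B') = 4/5*1/2 + 9/19*1/2 = 121/190
P(B|A) = P(A|B)P(B)/P(A) = (2/5)/(121/190) = 76/121

76/121


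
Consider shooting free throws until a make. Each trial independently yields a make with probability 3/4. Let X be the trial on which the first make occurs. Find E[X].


For geometric (trials until first success), E[X] = 1/p = 1/(3/4) = 4/3

4/3


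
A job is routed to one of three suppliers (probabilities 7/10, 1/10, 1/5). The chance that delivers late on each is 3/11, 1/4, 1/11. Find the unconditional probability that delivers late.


P(A) = P(A|B1)P(B1) + P(A|B2)P(B2) + P(A|B3)P(B3)
= 3/11*7/10 + 1/4*1/10 + 1/11*1/5
= 21/110 + 1/40 + 1/55 = 103/440

103/440


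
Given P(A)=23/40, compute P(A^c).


P(A') = 1 - P(A) = 1 - 23/40 = 17/40

17/40


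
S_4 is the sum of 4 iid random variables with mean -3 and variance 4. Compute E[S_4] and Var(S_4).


E[S_n] = n*mu = 4*-3 = -12
Var(S_n) = n*sigma^2 = 4*4 = 16

E[S_4]=-12, Var(S_4)=16


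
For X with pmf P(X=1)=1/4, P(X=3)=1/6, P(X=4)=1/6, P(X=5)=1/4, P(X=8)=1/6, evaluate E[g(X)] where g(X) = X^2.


E[X^2] = sum(g(x)*P(x))
= 1*1/4 + 9*1/6 + 16*1/6 + 25*1/4 + 64*1/6
= 64/3

64/3


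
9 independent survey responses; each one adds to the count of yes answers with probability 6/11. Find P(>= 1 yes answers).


P(at least one) = 1 - P(none)
P(none) = (1 - 6/11)^9 = (5/11)^9 = 1953125/2357947691
P(at least one) = 1 - 1953125/2357947691 = 2355994566/2357947691

2355994566/2357947691


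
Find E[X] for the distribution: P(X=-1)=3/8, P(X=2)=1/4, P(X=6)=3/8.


E[X] = sum(x * P(x))
= -1*3/8 + 2*1/4 + 6*3/8
= 19/8

19/8


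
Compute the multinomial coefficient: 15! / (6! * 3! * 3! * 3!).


15! = 1307674368000
Denominator: 6!=720 * 3!=6 * 3!=6 * 3!=6
Coefficient = 1307674368000 / 155520 = 8408400

8408400


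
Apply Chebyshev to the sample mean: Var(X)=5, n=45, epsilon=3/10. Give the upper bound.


Var(Xbar) = Var(X)/n = 5/45
Chebyshev: P(|Xbar-mu| >= 3/10) <= Var(Xbar)/(3/10)^2 = (1/9)/(9/100) = 100/81
Bound exceeds 1, so trivial bound: 1

1


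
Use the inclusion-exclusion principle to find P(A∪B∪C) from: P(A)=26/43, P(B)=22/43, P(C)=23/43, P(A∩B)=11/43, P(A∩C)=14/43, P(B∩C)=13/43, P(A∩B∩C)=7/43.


P(A∪B∪C) = P(A)+P(B)+P(C) - P(AB)-P(AC)-P(BC) + P(ABC)
= 26/43+22/43+23/43 - 11/43-14/43-13/43 + 7/43
= 40/43

40/43


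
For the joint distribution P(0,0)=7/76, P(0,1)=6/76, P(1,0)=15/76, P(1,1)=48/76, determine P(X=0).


P(X=0) = P(0,0)+P(0,1) = 7/76 + 6/76 = 13/76

13/76


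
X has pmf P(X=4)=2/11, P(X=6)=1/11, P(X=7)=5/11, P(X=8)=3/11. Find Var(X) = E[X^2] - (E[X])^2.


E[X] = 73/11, E[X^2] = 505/11
Var(X) = E[X^2] - (E[X])^2 = 505/11 - (73/11)^2 = 226/121

226/121


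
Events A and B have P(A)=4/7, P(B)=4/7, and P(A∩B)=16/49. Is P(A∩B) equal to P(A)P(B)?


P(A)*P(B) = 4/7*4/7 = 16/49
P(A∩B) = 16/49, which equals P(A)P(B), so independent

Yes, A and B are independent


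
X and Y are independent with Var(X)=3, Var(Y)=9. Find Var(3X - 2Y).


Independence => Cov(X,Y)=0
Var(3X - 2Y) = 3^2*Var(X) + (-2)^2*Var(Y)
= 9*3 + 4*9 = 63

63


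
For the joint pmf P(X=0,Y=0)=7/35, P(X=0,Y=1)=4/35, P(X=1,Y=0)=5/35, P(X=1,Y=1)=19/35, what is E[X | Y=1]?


P(Y=1) = 23/35
E[X|Y=1] = (0*4 + 1*19)/23 = 19/23

19/23


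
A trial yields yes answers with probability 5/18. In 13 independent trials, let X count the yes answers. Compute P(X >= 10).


P(X>=10) = P(X=10) + P(X=11) + P(X=12) + P(X=13)
= 3068076171875/10411482432835584 + 107275390625/3470494144278528 + 41259765625/20822964865671168 + 1220703125/20822964865671168
= 3411142578125/10411482432835584

3411142578125/10411482432835584


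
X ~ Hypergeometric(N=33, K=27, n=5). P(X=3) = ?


P(X=3) = C(27,3)*C(6,2) / C(33,5)
= 2925*15 / 237336
= 43875/237336 = 14625/79112

14625/79112


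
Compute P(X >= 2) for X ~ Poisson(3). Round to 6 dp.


P(X>=2) = 1 - P(X<=1) = 1 - (e^(-3)*3^0/0! + e^(-3)*3^1/1!)
≈ 1 - (0.0497870684 + 0.1493612051)
= 1 - 0.1991482735 = 0.8008517265
≈ 0.800852

0.800852


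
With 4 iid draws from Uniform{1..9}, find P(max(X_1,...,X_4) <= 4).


P(max <= 4) = P(all X_i <= 4) = (P(X_1 <= 4))^4
= (4/9)^4 = 256/6561

256/6561


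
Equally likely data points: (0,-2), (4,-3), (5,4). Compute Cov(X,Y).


E[X]=3, E[Y]=-1/3, E[XY]=8/3
Cov(X,Y) = E[XY] - E[X]E[Y] = 8/3 - 3*-1/3 = 11/3

11/3


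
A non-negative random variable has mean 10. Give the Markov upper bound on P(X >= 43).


Markov: P(X >= a) <= E[X]/a
P(X >= 43) <= 10/43

10/43


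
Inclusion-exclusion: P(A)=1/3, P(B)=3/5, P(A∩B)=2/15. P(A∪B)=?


P(A∪B) = P(A) + P(B) - P(A∩B)
= 1/3 + 3/5 - 2/15 = 4/5

4/5


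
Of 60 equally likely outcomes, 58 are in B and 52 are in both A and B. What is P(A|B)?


P(A|B) = P(A∩B)/P(B) = (52/60)/(58/60) = 52/58 = 26/29

26/29


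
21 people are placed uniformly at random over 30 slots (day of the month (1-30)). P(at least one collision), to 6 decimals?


P(all different) = prod((30-i)/30 for i=0..20) = 0.000070
P(at least one match) = 1 - 0.000070 = 0.999930

0.999930


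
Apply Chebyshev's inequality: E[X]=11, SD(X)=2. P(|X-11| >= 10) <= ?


k = 10/2 = 5
Chebyshev: P(|X-mu| >= k*sigma) <= 1/k^2 = 1/5^2 = 1/25

1/25


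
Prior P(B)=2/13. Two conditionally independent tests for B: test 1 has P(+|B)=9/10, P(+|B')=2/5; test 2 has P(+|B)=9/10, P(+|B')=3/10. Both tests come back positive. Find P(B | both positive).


After test 1: P(+) = 9/10*2/13 + 2/5*11/13 = 31/65
P(B|+) = (9/65)/(31/65) = 9/31
After test 2 (use post1 as new prior): P(+) = 9/10*9/31 + 3/10*22/31 = 147/310
P(B|+,+) = (81/310)/(147/310) = 27/49

27/49


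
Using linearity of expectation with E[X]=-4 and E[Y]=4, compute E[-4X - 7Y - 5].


E[-4X - 7Y - 5] = -4*E[X] - 7*E[Y] - 5
= (-4)*(-4) + (-7)*(4) + (-5)
= 16 - 28 - 5 = -17

-17


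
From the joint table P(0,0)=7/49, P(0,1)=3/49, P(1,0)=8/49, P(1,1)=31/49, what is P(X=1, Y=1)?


Read from table: P(X=1, Y=1) = 31/49

31/49


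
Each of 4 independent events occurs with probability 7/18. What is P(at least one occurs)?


P(at least one) = 1 - P(none)
P(none) = (1 - 7/18)^4 = (11/18)^4 = 14641/104976
P(at least one) = 1 - 14641/104976 = 90335/104976

90335/104976


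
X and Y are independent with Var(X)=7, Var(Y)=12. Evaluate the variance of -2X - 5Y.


Independence => Cov(X,Y)=0
Var(-2X - 5Y) = (-2)^2*Var(X) + (-5)^2*Var(Y)
= 4*7 + 25*12 = 328

328


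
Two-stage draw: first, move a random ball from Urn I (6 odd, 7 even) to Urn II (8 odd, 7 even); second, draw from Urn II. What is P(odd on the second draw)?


P(transfer odd) = 6/13; P(transfer even) = 7/13
If odd transferred: Urn II has 9 odd of 16, so P(odd|odd moved) = 9/16
If even transferred: Urn II has 8 odd of 16, so P(odd|even moved) = 1/2
By total probability: P(odd) = 6/13*9/16 + 7/13*1/2 = 55/104

55/104


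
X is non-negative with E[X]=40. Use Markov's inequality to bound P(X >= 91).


Markov: P(X >= a) <= E[X]/a
P(X >= 91) <= 40/91

40/91


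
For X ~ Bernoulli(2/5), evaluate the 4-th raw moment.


For Bernoulli: X in {0,1}
E[X^4] = 0^4*(1-2/5) + 1^4*2/5 = 2/5

2/5


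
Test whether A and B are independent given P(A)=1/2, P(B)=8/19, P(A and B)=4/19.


P(A)*P(B) = 1/2*8/19 = 4/19
P(A∩B) = 4/19, which equals P(A)P(B), so independent

Yes, A and B are independent


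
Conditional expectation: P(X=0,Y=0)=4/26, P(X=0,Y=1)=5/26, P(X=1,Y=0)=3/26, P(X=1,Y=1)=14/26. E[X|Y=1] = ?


P(Y=1) = 19/26
E[X|Y=1] = (0*5 + 1*14)/19 = 14/19

14/19


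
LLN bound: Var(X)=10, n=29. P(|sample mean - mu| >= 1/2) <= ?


Var(Xbar) = Var(X)/n = 10/29
Chebyshev: P(|Xbar-mu| >= 1/2) <= Var(Xbar)/(1/2)^2 = (10/29)/(1/4) = 40/29
Bound exceeds 1, so trivial bound: 1

1


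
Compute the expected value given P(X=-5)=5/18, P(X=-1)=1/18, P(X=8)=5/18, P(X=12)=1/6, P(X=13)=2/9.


E[X] = sum(x * P(x))
= -5*5/18 - 1*1/18 + 8*5/18 + 12*1/6 + 13*2/9
= 17/3

17/3


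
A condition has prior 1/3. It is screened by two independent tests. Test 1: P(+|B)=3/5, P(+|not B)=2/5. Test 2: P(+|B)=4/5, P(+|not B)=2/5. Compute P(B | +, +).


After test 1: P(+) = 3/5*1/3 + 2/5*2/3 = 7/15
P(B|+) = (1/5)/(7/15) = 3/7
After test 2 (use post1 as new prior): P(+) = 4/5*3/7 + 2/5*4/7 = 4/7
P(B|+,+) = (12/35)/(4/7) = 3/5

3/5


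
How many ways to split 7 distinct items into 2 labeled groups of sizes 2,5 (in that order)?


7! = 5040
Denominator: 2!=2 * 5!=120
Coefficient = 5040 / 240 = 21

21


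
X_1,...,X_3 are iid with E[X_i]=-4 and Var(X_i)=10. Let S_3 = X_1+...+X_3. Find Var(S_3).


By independence, Var(S_n) = n*Var(X_1) = 3*10 = 30

30


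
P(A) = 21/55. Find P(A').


P(A') = 1 - P(A) = 1 - 21/55 = 34/55

34/55


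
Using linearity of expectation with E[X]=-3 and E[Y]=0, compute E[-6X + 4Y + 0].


E[-6X + 4Y + 0] = -6*E[X] + 4*E[Y] + 0
= (-6)*(-3) + (4)*(0) + (0)
= 18 + 0 + 0 = 18

18


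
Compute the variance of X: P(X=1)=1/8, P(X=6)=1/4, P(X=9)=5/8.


E[X] = 29/4, E[X^2] = 239/4
Var(X) = E[X^2] - (E[X])^2 = 239/4 - (29/4)^2 = 115/16

115/16


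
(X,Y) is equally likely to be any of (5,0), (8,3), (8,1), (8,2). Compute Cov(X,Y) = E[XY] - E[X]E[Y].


E[X]=29/4, E[Y]=3/2, E[XY]=12
Cov(X,Y) = E[XY] - E[X]E[Y] = 12 - 29/4*3/2 = 9/8

9/8


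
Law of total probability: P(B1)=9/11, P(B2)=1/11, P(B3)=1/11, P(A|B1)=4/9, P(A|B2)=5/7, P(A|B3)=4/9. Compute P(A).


P(A) = P(A|B1)P(B1) + P(A|B2)P(B2) + P(A|B3)P(B3)
= 4/9*9/11 + 5/7*1/11 + 4/9*1/11
= 4/11 + 5/77 + 4/99 = 325/693

325/693


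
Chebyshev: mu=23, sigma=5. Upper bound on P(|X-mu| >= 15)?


k = 15/5 = 3
Chebyshev: P(|X-mu| >= k*sigma) <= 1/k^2 = 1/3^2 = 1/9

1/9


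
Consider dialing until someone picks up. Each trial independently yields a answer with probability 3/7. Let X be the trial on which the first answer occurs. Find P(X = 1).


P(X=1) = (1-p)^0 * p = (4/7)^0 * 3/7
= 1 * 3/7 = 3/7

3/7


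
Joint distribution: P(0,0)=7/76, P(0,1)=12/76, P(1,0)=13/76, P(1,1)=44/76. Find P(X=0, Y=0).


Read from table: P(X=0, Y=0) = 7/76

7/76


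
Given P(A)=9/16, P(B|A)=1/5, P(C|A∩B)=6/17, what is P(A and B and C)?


P(A∩B∩C) = P(A) * P(B|A) * P(C|A∩B)
= 9/16 * 1/5 * 6/17
= 9/80 * 6/17 = 27/680

27/680


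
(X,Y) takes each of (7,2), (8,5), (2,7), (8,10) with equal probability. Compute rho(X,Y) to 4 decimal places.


Cov(X,Y) = -0.5000, Var(X) = 6.1875, Var(Y) = 8.5000
rho = Cov/(sqrt(VarX)*sqrt(VarY)) = -0.0689

-0.0689


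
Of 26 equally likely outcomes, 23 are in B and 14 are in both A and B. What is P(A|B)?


P(A|B) = P(A∩B)/P(B) = (14/26)/(23/26) = 14/23

14/23


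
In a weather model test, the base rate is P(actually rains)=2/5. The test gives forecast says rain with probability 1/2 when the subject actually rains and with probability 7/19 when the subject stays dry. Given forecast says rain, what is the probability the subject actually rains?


P(A) = P(A|B)P(B) + P(A|B')P(B') = 1/2*2/5 + 7/19*3/5 = 8/19
P(B|A) = P(A|B)P(B)/P(A) = (1/5)/(8/19) = 19/40

19/40


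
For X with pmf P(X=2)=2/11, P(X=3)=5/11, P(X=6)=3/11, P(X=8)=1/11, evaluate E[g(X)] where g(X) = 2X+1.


E[2X+1] = sum(g(x)*P(x))
= 5*2/11 + 7*5/11 + 13*3/11 + 17*1/11
= 101/11

101/11


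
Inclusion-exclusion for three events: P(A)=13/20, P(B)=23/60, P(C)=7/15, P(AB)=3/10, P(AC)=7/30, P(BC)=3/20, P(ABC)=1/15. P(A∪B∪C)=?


P(A∪B∪C) = P(A)+P(B)+P(C) - P(AB)-P(AC)-P(BC) + P(ABC)
= 13/20+23/60+7/15 - 3/10-7/30-3/20 + 1/15
= 53/60

53/60


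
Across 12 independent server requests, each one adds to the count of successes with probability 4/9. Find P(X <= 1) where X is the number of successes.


P(X<=1) = P(X=0) + P(X=1)
= 244140625/282429536481 + 781250000/94143178827
= 2587890625/282429536481

2587890625/282429536481


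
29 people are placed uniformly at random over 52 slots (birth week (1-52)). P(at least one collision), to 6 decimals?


P(all different) = prod((52-i)/52 for i=0..28) = 0.000054
P(at least one match) = 1 - 0.000054 = 0.999946

0.999946


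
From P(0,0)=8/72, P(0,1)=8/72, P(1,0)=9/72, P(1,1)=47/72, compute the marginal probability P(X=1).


P(X=1) = P(1,0)+P(1,1) = 9/72 + 47/72 = 56/72 = 7/9

7/9


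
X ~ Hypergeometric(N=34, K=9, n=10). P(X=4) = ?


P(X=4) = C(9,4)*C(25,6) / C(34,10)
= 126*177100 / 131128140
= 22314600/131128140 = 33810/198679

33810/198679


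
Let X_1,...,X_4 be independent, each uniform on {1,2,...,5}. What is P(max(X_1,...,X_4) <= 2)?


P(max <= 2) = P(all X_i <= 2) = (P(X_1 <= 2))^4
= (2/5)^4 = 16/625

16/625


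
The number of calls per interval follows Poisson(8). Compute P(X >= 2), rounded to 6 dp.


P(X>=2) = 1 - P(X<=1) = 1 - (e^(-8)*8^0/0! + e^(-8)*8^1/1!)
≈ 1 - (0.0003354626 + 0.0026837010)
= 1 - 0.0030191636 = 0.9969808364
≈ 0.996981

0.996981


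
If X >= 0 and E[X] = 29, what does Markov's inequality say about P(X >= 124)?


Markov: P(X >= a) <= E[X]/a
P(X >= 124) <= 29/124

29/124


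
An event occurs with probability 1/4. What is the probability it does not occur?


P(A') = 1 - P(A) = 1 - 1/4 = 3/4

3/4


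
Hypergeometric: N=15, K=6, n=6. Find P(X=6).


P(X=6) = C(6,6)*C(9,0) / C(15,6)
= 1*1 / 5005
= 1/5005

1/5005


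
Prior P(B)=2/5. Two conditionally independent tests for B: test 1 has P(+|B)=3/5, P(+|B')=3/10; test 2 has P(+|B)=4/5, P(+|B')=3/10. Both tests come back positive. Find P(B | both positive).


After test 1: P(+) = 3/5*2/5 + 3/10*3/5 = 21/50
P(B|+) = (6/25)/(21/50) = 4/7
After test 2 (use post1 as new prior): P(+) = 4/5*4/7 + 3/10*3/7 = 41/70
P(B|+,+) = (16/35)/(41/70) = 32/41

32/41


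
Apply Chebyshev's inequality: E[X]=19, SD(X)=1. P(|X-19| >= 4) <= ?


k = 4/1 = 4
Chebyshev: P(|X-mu| >= k*sigma) <= 1/k^2 = 1/4^2 = 1/16

1/16


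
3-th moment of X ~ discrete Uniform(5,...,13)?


E[X^3] = (1/9) * sum(x^3 for x=5..13)
= 8181/9 = 909

909


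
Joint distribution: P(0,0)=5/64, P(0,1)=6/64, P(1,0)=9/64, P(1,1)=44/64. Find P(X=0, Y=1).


Read from table: P(X=0, Y=1) = 6/64 = 3/32

3/32


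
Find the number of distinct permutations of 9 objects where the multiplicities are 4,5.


9! = 362880
Denominator: 4!=24 * 5!=120
Coefficient = 362880 / 2880 = 126

126


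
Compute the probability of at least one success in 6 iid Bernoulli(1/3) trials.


P(at least one) = 1 - P(none)
P(none) = (1 - 1/3)^6 = (2/3)^6 = 64/729
P(at least one) = 1 - 64/729 = 665/729

665/729


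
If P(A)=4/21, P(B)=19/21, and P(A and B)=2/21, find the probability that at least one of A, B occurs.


P(A∪B) = P(A) + P(B) - P(A∩B)
= 4/21 + 19/21 - 2/21 = 1

1


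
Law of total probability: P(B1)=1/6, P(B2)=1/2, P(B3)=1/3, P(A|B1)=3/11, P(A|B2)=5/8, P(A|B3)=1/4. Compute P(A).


P(A) = P(A|B1)P(B1) + P(A|B2)P(B2) + P(A|B3)P(B3)
= 3/11*1/6 + 5/8*1/2 + 1/4*1/3
= 1/22 + 5/16 + 1/12 = 233/528

233/528


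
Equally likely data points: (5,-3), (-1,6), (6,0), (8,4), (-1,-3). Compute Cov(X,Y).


E[X]=17/5, E[Y]=4/5, E[XY]=14/5
Cov(X,Y) = E[XY] - E[X]E[Y] = 14/5 - 17/5*4/5 = 2/25

2/25


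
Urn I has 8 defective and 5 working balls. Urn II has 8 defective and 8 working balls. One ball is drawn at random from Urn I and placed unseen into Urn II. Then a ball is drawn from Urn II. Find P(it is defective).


P(transfer defective) = 8/13; P(transfer working) = 5/13
If defective transferred: Urn II has 9 defective of 17, so P(defective|defective moved) = 9/17
If working transferred: Urn II has 8 defective of 17, so P(defective|working moved) = 8/17
By total probability: P(defective) = 8/13*9/17 + 5/13*8/17 = 112/221

112/221


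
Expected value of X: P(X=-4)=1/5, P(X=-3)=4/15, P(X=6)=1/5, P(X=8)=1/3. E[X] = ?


E[X] = sum(x * P(x))
= -4*1/5 - 3*4/15 + 6*1/5 + 8*1/3
= 34/15

34/15


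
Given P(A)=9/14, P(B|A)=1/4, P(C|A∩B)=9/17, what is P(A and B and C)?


P(A∩B∩C) = P(A) * P(B|A) * P(C|A∩B)
= 9/14 * 1/4 * 9/17
= 9/56 * 9/17 = 81/952

81/952


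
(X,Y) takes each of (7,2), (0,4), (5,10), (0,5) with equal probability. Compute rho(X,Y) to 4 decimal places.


Cov(X,Y) = 0.2500, Var(X) = 9.5000, Var(Y) = 8.6875
rho = Cov/(sqrt(VarX)*sqrt(VarY)) = 0.0275

0.0275


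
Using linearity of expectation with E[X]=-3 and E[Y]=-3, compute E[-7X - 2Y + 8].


E[-7X - 2Y + 8] = -7*E[X] - 2*E[Y] + 8
= (-7)*(-3) + (-2)*(-3) + (8)
= 21 + 6 + 8 = 35

35


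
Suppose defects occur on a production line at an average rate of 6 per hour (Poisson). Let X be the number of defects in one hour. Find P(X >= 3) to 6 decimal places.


P(X>=3) = 1 - P(X<=2) = 1 - (e^(-6)*6^0/0! + e^(-6)*6^1/1! + e^(-6)*6^2/2!)
≈ 1 - (0.0024787522 + 0.0148725131 + 0.0446175392)
= 1 - 0.0619688045 = 0.9380311955
≈ 0.938031

0.938031


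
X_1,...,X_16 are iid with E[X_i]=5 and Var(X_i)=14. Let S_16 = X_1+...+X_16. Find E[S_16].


E[S_n] = n*E[X_1] = 16*5 = 80

80


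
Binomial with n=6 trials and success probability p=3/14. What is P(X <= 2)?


P(X<=2) = P(X=0) + P(X=1) + P(X=2)
= 1771561/7529536 + 1449459/3764768 + 1976535/7529536
= 3323507/3764768

3323507/3764768


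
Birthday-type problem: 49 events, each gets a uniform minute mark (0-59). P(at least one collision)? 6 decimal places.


P(all different) = prod((60-i)/60 for i=0..48) = 0.000000
P(at least one match) = 1 - 0.000000 = 1.000000

1.000000


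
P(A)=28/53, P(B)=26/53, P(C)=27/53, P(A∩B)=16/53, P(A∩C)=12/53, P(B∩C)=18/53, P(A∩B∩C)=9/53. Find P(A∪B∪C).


P(A∪B∪C) = P(A)+P(B)+P(C) - P(AB)-P(AC)-P(BC) + P(ABC)
= 28/53+26/53+27/53 - 16/53-12/53-18/53 + 9/53
= 44/53

44/53


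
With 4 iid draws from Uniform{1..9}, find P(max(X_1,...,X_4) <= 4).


P(max <= 4) = P(all X_i <= 4) = (P(X_1 <= 4))^4
= (4/9)^4 = 256/6561

256/6561


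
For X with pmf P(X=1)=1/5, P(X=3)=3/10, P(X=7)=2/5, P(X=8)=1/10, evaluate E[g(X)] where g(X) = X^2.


E[X^2] = sum(g(x)*P(x))
= 1*1/5 + 9*3/10 + 49*2/5 + 64*1/10
= 289/10

289/10


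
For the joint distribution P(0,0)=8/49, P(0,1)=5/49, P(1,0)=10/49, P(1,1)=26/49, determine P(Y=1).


P(Y=1) = P(0,1)+P(1,1) = 5/49 + 26/49 = 31/49

31/49


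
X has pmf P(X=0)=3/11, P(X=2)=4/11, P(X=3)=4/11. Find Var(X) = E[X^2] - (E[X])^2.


E[X] = 20/11, E[X^2] = 52/11
Var(X) = E[X^2] - (E[X])^2 = 52/11 - (20/11)^2 = 172/121

172/121


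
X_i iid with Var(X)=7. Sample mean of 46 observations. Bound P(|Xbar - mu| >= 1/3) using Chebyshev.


Var(Xbar) = Var(X)/n = 7/46
Chebyshev: P(|Xbar-mu| >= 1/3) <= Var(Xbar)/(1/3)^2 = (7/46)/(1/9) = 63/46
Bound exceeds 1, so trivial bound: 1

1


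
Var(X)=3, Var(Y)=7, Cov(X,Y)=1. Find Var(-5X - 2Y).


Var(-5X - 2Y) = (-5)^2*Var(X) + (-2)^2*Var(Y) + 2*(-5)*(-2)*Cov(X,Y)
= 25*3 + 4*7 + 20*1
= 75 + 28 + 20 = 123

123


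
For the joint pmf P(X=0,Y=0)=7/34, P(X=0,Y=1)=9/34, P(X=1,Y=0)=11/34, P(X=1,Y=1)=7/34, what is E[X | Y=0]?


P(Y=0) = 18/34
E[X|Y=0] = (0*7 + 1*11)/18 = 11/18

11/18


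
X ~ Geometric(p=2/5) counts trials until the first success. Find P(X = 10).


P(X=10) = (1-p)^9 * p = (3/5)^9 * 2/5
= 19683/1953125 * 2/5 = 39366/9765625

39366/9765625


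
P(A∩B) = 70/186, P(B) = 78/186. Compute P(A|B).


P(A|B) = P(A∩B)/P(B) = (70/186)/(78/186) = 70/78 = 35/39

35/39


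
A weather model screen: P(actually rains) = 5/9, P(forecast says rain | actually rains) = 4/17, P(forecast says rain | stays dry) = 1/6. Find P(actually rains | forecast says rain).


P(A) = P(A|B)P(B) + P(A|B')P(B') = 4/17*5/9 + 1/6*4/9 = 94/459
P(B|A) = P(A|B)P(B)/P(A) = (20/153)/(94/459) = 30/47

30/47


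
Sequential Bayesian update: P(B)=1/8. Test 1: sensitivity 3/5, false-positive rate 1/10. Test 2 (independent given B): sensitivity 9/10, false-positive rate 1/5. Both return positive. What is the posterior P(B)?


After test 1: P(+) = 3/5*1/8 + 1/10*7/8 = 13/80
P(B|+) = (3/40)/(13/80) = 6/13
After test 2 (use post1 as new prior): P(+) = 9/10*6/13 + 1/5*7/13 = 34/65
P(B|+,+) = (27/65)/(34/65) = 27/34

27/34


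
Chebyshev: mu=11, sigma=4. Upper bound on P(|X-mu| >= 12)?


k = 12/4 = 3
Chebyshev: P(|X-mu| >= k*sigma) <= 1/k^2 = 1/3^2 = 1/9

1/9


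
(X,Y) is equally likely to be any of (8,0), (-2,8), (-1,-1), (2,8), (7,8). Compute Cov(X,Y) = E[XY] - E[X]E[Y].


E[X]=14/5, E[Y]=23/5, E[XY]=57/5
Cov(X,Y) = E[XY] - E[X]E[Y] = 57/5 - 14/5*23/5 = -37/25

-37/25


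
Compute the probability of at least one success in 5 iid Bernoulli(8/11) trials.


P(at least one) = 1 - P(none)
P(none) = (1 - 8/11)^5 = (3/11)^5 = 243/161051
P(at least one) = 1 - 243/161051 = 160808/161051

160808/161051


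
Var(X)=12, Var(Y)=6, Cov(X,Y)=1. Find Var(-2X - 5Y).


Var(-2X - 5Y) = (-2)^2*Var(X) + (-5)^2*Var(Y) + 2*(-2)*(-5)*Cov(X,Y)
= 4*12 + 25*6 + 20*1
= 48 + 150 + 20 = 218

218


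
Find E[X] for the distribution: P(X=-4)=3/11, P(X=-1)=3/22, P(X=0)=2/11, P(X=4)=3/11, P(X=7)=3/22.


E[X] = sum(x * P(x))
= -4*3/11 - 1*3/22 + 0*2/11 + 4*3/11 + 7*3/22
= 9/11

9/11


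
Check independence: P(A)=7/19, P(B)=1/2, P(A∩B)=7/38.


P(A)*P(B) = 7/19*1/2 = 7/38
P(A∩B) = 7/38, which equals P(A)P(B), so independent

Yes, A and B are independent


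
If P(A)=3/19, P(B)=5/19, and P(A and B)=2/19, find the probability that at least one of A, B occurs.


P(A∪B) = P(A) + P(B) - P(A∩B)
= 3/19 + 5/19 - 2/19 = 6/19

6/19


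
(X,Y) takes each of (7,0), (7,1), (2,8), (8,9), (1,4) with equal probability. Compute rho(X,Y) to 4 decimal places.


Cov(X,Y) = -2.2000, Var(X) = 8.4000, Var(Y) = 13.0400
rho = Cov/(sqrt(VarX)*sqrt(VarY)) = -0.2102

-0.2102


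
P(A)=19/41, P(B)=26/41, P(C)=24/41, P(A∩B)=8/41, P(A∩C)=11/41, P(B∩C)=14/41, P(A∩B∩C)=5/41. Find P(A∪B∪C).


P(A∪B∪C) = P(A)+P(B)+P(C) - P(AB)-P(AC)-P(BC) + P(ABC)
= 19/41+26/41+24/41 - 8/41-11/41-14/41 + 5/41
= 1

1


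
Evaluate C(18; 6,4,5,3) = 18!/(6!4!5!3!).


18! = 6402373705728000
Denominator: 6!=720 * 4!=24 * 5!=120 * 3!=6
Coefficient = 6402373705728000 / 12441600 = 514594080

514594080


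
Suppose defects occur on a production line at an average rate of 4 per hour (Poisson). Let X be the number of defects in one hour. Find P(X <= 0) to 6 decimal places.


P(X<=0) = e^(-4)*4^0/0!
≈ 0.0183156389
≈ 0.018316

0.018316


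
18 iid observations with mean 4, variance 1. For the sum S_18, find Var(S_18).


By independence, Var(S_n) = n*Var(X_1) = 18*1 = 18

18


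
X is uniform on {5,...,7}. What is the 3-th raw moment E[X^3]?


E[X^3] = (1/3) * sum(x^3 for x=5..7)
= 684/3 = 228

228


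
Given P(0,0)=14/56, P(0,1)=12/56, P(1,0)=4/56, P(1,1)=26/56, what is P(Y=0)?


P(Y=0) = P(0,0)+P(1,0) = 14/56 + 4/56 = 18/56 = 9/28

9/28


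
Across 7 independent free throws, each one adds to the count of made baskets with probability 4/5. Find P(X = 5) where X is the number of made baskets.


P(X=5) = C(7,5) * p^5 * (1-p)^2
= 21 * 1024/3125 * 1/25
= 21504/78125

21504/78125


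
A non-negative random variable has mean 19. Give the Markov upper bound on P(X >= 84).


Markov: P(X >= a) <= E[X]/a
P(X >= 84) <= 19/84

19/84


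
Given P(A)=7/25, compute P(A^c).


P(A') = 1 - P(A) = 1 - 7/25 = 18/25

18/25


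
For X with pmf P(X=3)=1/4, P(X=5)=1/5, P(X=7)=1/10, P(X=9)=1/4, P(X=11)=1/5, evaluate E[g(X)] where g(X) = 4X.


E[4X] = sum(g(x)*P(x))
= 12*1/4 + 20*1/5 + 28*1/10 + 36*1/4 + 44*1/5
= 138/5

138/5


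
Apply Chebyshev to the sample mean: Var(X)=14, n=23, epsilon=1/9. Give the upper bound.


Var(Xbar) = Var(X)/n = 14/23
Chebyshev: P(|Xbar-mu| >= 1/9) <= Var(Xbar)/(1/9)^2 = (14/23)/(1/81) = 1134/23
Bound exceeds 1, so trivial bound: 1

1


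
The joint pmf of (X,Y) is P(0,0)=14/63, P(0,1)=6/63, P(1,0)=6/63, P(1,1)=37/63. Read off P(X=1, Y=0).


Read from table: P(X=1, Y=0) = 6/63 = 2/21

2/21


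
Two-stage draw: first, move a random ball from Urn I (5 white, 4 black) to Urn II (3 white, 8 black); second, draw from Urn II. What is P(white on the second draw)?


P(transfer white) = 5/9; P(transfer black) = 4/9
If white transferred: Urn II has 4 white of 12, so P(white|white moved) = 1/3
If black transferred: Urn II has 3 white of 12, so P(white|black moved) = 1/4
By total probability: P(white) = 5/9*1/3 + 4/9*1/4 = 8/27

8/27


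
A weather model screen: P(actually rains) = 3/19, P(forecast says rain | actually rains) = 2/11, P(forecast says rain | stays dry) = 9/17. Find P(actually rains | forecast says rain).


P(A) = P(A|B)P(B) + P(A|B')P(B') = 2/11*3/19 + 9/17*16/19 = 1686/3553
P(B|A) = P(A|B)P(B)/P(A) = (6/209)/(1686/3553) = 17/281

17/281


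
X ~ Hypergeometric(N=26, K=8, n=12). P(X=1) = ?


P(X=1) = C(8,1)*C(18,11) / C(26,12)
= 8*31824 / 9657700
= 254592/9657700 = 288/10925

288/10925


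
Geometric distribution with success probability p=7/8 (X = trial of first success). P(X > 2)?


P(X > 2) = P(first 2 trials all fail) = (1-p)^2 = (1/8)^2 = 1/64

1/64


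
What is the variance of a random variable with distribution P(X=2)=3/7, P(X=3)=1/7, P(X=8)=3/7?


E[X] = 33/7, E[X^2] = 213/7
Var(X) = E[X^2] - (E[X])^2 = 213/7 - (33/7)^2 = 402/49

402/49


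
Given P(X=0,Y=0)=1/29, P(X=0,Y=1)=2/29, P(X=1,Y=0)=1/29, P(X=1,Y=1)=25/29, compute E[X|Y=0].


P(Y=0) = 2/29
E[X|Y=0] = (0*1 + 1*1)/2 = 1/2

1/2


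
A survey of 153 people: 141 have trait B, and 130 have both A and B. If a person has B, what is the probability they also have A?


P(A|B) = P(A∩B)/P(B) = (130/153)/(141/153) = 130/141

130/141


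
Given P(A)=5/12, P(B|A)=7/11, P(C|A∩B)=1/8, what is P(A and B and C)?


P(A∩B∩C) = P(A) * P(B|A) * P(C|A∩B)
= 5/12 * 7/11 * 1/8
= 35/132 * 1/8 = 35/1056

35/1056


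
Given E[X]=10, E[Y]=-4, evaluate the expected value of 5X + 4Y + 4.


E[5X + 4Y + 4] = 5*E[X] + 4*E[Y] + 4
= (5)*(10) + (4)*(-4) + (4)
= 50 - 16 + 4 = 38

38


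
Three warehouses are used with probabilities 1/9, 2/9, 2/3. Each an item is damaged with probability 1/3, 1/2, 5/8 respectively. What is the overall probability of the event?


P(A) = P(A|B1)P(B1) + P(A|B2)P(B2) + P(A|B3)P(B3)
= 1/3*1/9 + 1/2*2/9 + 5/8*2/3
= 1/27 + 1/9 + 5/12 = 61/108

61/108


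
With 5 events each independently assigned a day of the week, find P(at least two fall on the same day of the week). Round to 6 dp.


P(all different) = prod((7-i)/7 for i=0..4) = 0.149938
P(at least one match) = 1 - 0.149938 = 0.850062

0.850062


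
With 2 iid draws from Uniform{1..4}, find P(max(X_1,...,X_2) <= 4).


P(max <= 4) = P(all X_i <= 4) = (P(X_1 <= 4))^2
= (4/4)^2 = 1^2 = 1

1


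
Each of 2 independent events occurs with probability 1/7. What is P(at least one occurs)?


P(at least one) = 1 - P(none)
P(none) = (1 - 1/7)^2 = (6/7)^2 = 36/49
P(at least one) = 1 - 36/49 = 13/49

13/49


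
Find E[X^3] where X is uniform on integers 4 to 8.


E[X^3] = (1/5) * sum(x^3 for x=4..8)
= 1260/5 = 252

252


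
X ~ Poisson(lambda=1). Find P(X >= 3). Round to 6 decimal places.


P(X>=3) = 1 - P(X<=2) = 1 - (e^(-1)*1^0/0! + e^(-1)*1^1/1! + e^(-1)*1^2/2!)
≈ 1 - (0.3678794412 + 0.3678794412 + 0.1839397206)
= 1 - 0.9196986030 = 0.0803013970
≈ 0.080301

0.080301


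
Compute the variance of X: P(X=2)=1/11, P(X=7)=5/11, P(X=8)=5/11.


E[X] = 7, E[X^2] = 569/11
Var(X) = E[X^2] - (E[X])^2 = 569/11 - (7)^2 = 30/11

30/11


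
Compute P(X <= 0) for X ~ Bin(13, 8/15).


P(X<=0) = P(X=0)
= 96889010407/1946195068359375
= 96889010407/1946195068359375

96889010407/1946195068359375


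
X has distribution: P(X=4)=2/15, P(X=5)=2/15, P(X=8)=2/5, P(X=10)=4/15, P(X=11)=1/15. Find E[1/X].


E[1/X] = sum(g(x)*P(x))
= 1/4*2/15 + 1/5*2/15 + 1/8*2/5 + 1/10*4/15 + 1/11*1/15
= 157/1100

157/1100


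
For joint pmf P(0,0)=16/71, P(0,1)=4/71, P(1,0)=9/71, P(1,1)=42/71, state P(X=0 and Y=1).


Read from table: P(X=0, Y=1) = 4/71

4/71


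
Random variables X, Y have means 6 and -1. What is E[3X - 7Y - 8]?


E[3X - 7Y - 8] = 3*E[X] - 7*E[Y] - 8
= (3)*(6) + (-7)*(-1) + (-8)
= 18 + 7 - 8 = 17

17


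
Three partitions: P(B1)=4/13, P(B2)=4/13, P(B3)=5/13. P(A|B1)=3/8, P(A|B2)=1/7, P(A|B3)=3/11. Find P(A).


P(A) = P(A|B1)P(B1) + P(A|B2)P(B2) + P(A|B3)P(B3)
= 3/8*4/13 + 1/7*4/13 + 3/11*5/13
= 3/26 + 4/91 + 15/143 = 529/2002

529/2002


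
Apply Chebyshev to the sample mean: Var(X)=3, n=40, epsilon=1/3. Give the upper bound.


Var(Xbar) = Var(X)/n = 3/40
Chebyshev: P(|Xbar-mu| >= 1/3) <= Var(Xbar)/(1/3)^2 = (3/40)/(1/9) = 27/40

27/40


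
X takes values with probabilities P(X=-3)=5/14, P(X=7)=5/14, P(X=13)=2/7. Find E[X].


E[X] = sum(x * P(x))
= -3*5/14 + 7*5/14 + 13*2/7
= 36/7

36/7


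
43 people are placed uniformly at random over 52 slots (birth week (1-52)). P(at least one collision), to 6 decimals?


P(all different) = prod((52-i)/52 for i=0..42) = 0.000000
P(at least one match) = 1 - 0.000000 = 1.000000

1.000000


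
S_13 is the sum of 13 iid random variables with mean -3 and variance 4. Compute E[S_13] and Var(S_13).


E[S_n] = n*mu = 13*-3 = -39
Var(S_n) = n*sigma^2 = 13*4 = 52

E[S_13]=-39, Var(S_13)=52


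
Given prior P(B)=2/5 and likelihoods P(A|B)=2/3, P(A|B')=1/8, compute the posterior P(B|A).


P(A) = P(A|B)P(B) + P(A|B')P(B') = 2/3*2/5 + 1/8*3/5 = 41/120
P(B|A) = P(A|B)P(B)/P(A) = (4/15)/(41/120) = 32/41

32/41


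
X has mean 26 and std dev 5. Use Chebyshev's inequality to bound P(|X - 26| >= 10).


k = 10/5 = 2
Chebyshev: P(|X-mu| >= k*sigma) <= 1/k^2 = 1/2^2 = 1/4

1/4


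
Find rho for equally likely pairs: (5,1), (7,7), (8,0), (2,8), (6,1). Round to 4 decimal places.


Cov(X,Y) = -3.8400, Var(X) = 4.2400, Var(Y) = 11.4400
rho = Cov/(sqrt(VarX)*sqrt(VarY)) = -0.5514

-0.5514


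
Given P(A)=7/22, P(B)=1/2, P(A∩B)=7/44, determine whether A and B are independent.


P(A)*P(B) = 7/22*1/2 = 7/44
P(A∩B) = 7/44, which equals P(A)P(B), so independent

Yes, A and B are independent


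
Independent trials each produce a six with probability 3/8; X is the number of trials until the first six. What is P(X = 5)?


P(X=5) = (1-p)^4 * p = (5/8)^4 * 3/8
= 625/4096 * 3/8 = 1875/32768

1875/32768


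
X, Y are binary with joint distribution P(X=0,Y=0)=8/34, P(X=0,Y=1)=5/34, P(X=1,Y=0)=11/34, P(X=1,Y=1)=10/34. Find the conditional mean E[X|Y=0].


P(Y=0) = 19/34
E[X|Y=0] = (0*8 + 1*11)/19 = 11/19

11/19


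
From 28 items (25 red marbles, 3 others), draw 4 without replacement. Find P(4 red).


P(X=4) = C(25,4)*C(3,0) / C(28,4)
= 12650*1 / 20475
= 12650/20475 = 506/819

506/819


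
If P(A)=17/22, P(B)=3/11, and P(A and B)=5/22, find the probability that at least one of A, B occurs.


P(A∪B) = P(A) + P(B) - P(A∩B)
= 17/22 + 3/11 - 5/22 = 9/11

9/11


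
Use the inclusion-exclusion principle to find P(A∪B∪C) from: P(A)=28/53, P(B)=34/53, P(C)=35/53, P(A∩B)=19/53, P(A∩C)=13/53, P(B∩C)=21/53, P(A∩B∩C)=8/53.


P(A∪B∪C) = P(A)+P(B)+P(C) - P(AB)-P(AC)-P(BC) + P(ABC)
= 28/53+34/53+35/53 - 19/53-13/53-21/53 + 8/53
= 52/53

52/53


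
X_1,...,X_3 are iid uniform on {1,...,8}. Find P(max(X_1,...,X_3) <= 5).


P(max <= 5) = P(all X_i <= 5) = (P(X_1 <= 5))^3
= (5/8)^3 = 125/512

125/512


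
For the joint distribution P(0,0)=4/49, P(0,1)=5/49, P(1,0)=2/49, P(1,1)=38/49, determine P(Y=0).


P(Y=0) = P(0,0)+P(1,0) = 4/49 + 2/49 = 6/49

6/49


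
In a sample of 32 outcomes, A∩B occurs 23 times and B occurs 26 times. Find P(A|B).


P(A|B) = P(A∩B)/P(B) = (23/32)/(26/32) = 23/26

23/26


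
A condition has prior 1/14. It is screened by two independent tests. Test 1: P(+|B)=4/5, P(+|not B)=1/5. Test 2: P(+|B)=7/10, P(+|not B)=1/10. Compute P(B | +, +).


After test 1: P(+) = 4/5*1/14 + 1/5*13/14 = 17/70
P(B|+) = (2/35)/(17/70) = 4/17
After test 2 (use post1 as new prior): P(+) = 7/10*4/17 + 1/10*13/17 = 41/170
P(B|+,+) = (14/85)/(41/170) = 28/41

28/41
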